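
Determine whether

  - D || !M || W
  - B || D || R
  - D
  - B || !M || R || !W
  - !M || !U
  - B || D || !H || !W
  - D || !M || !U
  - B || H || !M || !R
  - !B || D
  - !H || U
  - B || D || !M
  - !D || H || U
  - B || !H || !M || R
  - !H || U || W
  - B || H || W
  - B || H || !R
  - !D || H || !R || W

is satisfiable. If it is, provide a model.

U = True, B = False, R = False, M = False, D = True, H = True, W = True

Unit clause (D) forces D = True.
Set U = True.
  then (!M || !U) forces M = False.
Set B = False.
Set R = False.
Set H = True.
Set W = True.
All clauses satisfied.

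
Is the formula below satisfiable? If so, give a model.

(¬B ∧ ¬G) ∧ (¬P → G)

G = False; P = True; B = False

  ¬B ∧ ¬G = True
    ¬B = True
    ¬G = True
  ¬P → G = True
    ¬P = False
Both conjuncts True, so the formula holds.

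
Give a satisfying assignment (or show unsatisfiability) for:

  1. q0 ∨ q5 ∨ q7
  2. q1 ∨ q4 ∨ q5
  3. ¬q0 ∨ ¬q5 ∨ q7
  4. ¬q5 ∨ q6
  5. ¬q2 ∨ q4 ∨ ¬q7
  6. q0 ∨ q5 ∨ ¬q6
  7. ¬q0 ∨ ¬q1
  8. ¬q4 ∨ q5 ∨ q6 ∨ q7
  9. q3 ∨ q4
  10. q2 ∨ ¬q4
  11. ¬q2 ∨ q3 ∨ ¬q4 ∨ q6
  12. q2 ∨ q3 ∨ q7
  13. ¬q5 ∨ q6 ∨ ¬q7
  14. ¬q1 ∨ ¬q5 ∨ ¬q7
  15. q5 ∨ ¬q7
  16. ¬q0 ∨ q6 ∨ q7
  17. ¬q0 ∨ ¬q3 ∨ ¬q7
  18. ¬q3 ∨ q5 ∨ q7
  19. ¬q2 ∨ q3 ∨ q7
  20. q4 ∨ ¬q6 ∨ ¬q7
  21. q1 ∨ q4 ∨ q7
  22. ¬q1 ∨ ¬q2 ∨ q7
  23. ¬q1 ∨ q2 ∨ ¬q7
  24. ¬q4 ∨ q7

Set q0 = False.
Set q1 = False.
Set q2 = True.
Set q3 = True.
Try q4 = False:
  (q1 ∨ q4 ∨ q5) forces q5 = True.
  (¬q5 ∨ q6) forces q6 = True.
  (¬q2 ∨ q4 ∨ ¬q7) forces q7 = False.
  clause (q1 ∨ q4 ∨ q7) is falsified — backtrack.
So q4 = True.
  then (¬q4 ∨ q7) forces q7 = True.
  then (q5 ∨ ¬q7) forces q5 = True.
  then (¬q5 ∨ q6) forces q6 = True.
All clauses satisfied.

q0 = False, q1 = False, q2 = True, q3 = True, q4 = True, q5 = True, q6 = True, q7 = True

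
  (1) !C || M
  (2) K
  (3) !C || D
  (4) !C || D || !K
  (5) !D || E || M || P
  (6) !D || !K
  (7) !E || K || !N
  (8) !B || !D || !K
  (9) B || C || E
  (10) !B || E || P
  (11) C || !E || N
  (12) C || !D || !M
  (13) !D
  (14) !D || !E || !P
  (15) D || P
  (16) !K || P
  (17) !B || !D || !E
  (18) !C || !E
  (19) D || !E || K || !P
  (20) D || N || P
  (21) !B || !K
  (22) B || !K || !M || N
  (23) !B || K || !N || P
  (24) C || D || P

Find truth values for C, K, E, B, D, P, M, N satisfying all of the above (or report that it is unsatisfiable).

Unit clause (K) forces K = True.
In (!D || !K) only !D is left, so D = False.
In (D || P) only P is left, so P = True.
In (!B || !K) only !B is left, so B = False.
In (!C || D) only !C is left, so C = False.
In (B || C || E) only E is left, so E = True.
In (C || !E || N) only N is left, so N = True.
Set M = True.
All clauses satisfied.

C: False; K: True; E: True; B: False; D: False; P: True; M: True; N: True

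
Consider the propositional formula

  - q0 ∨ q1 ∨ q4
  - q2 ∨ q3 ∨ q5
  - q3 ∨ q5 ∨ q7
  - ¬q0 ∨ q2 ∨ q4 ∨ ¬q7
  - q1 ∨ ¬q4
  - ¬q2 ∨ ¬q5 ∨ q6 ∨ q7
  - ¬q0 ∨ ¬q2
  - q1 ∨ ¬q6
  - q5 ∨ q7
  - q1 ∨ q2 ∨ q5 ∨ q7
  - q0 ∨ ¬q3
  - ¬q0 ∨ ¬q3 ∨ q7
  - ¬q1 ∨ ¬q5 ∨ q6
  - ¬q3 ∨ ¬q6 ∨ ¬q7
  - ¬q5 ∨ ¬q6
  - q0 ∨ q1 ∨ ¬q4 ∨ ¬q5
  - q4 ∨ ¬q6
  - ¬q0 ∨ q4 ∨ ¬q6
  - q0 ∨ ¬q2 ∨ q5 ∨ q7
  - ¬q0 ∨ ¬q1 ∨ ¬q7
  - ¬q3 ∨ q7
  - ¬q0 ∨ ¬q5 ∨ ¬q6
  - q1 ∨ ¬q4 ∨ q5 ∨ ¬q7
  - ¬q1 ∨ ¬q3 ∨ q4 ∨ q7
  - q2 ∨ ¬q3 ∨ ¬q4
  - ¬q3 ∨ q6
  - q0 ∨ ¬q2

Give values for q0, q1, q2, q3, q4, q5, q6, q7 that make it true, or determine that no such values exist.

q0 = True, q1 = False, q2 = False, q3 = False, q4 = False, q5 = True, q6 = False, q7 = False

Set q0 = True.
  then (¬q0 ∨ ¬q2) forces q2 = False.
Set q1 = False.
  then (q1 ∨ ¬q4) forces q4 = False.
  then (q1 ∨ ¬q6) forces q6 = False.
  then (¬q3 ∨ q6) forces q3 = False.
  then (q2 ∨ q3 ∨ q5) forces q5 = True.
  then (¬q0 ∨ q2 ∨ q4 ∨ ¬q7) forces q7 = False.
All clauses satisfied.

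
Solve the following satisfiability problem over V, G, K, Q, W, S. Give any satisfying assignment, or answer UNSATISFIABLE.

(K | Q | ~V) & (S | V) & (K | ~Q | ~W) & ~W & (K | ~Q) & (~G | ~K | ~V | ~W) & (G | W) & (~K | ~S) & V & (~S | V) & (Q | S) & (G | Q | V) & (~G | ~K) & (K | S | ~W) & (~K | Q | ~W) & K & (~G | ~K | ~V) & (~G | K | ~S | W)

Case K = True:
  (~W) forces W = False.
  (G | W) forces G = True.
  Clause (~G | ~K) is falsified — contradiction.
Case K = False:
  Clause (K) is falsified — contradiction.
Both cases fail, so the formula is unsatisfiable.

The formula is unsatisfiable.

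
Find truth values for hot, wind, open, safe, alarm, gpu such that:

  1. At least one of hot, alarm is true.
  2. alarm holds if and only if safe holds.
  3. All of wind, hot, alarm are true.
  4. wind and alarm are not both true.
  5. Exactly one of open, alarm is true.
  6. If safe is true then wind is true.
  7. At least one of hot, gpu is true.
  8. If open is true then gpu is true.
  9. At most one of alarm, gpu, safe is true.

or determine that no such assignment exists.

Unsatisfiable — no assignment works.

Case alarm = True:
  (2) with alarm=T forces safe = True.
  Constraint (9) is violated (alarm=T, safe=T) — contradiction.
Case alarm = False:
  Constraint (3) is violated (alarm=F) — contradiction.
Both cases fail — unsatisfiable.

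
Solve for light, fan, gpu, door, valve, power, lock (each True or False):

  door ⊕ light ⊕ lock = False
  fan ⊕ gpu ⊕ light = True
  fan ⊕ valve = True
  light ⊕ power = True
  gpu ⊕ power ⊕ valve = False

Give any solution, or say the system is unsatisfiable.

Adding constraints 2, 3, 4, 5 mod 2: every variable appears an even number of times on the left, so the left side is 0.
But the right sides sum to 1 (mod 2). 0 ≠ 1 — the system is inconsistent.

Unsatisfiable — no assignment works.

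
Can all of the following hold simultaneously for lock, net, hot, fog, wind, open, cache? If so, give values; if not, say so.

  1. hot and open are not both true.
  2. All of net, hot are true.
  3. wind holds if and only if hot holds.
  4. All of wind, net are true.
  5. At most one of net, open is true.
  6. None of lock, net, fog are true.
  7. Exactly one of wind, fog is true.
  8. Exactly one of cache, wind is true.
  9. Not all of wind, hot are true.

Case net = True:
  Constraint (6) is violated (net=T) — contradiction.
Case net = False:
  Constraint (2) is violated (net=F) — contradiction.
Both cases fail — unsatisfiable.

The formula is unsatisfiable.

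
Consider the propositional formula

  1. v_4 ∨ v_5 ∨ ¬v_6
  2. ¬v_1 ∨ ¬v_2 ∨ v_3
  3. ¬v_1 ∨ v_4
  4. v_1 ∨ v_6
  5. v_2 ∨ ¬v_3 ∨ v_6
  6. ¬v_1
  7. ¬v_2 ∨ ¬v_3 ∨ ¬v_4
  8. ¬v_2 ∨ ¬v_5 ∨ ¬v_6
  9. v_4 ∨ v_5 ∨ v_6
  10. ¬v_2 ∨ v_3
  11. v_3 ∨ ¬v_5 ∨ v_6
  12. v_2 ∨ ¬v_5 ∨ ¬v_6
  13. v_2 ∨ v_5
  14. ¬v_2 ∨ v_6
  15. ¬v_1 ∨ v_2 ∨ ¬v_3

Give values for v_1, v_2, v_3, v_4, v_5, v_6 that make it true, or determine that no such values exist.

UNSATISFIABLE

Case v_2 = True:
  (¬v_1) forces v_1 = False.
  (v_1 ∨ v_6) forces v_6 = True.
  (¬v_2 ∨ ¬v_5 ∨ ¬v_6) forces v_5 = False.
  (v_4 ∨ v_5 ∨ ¬v_6) forces v_4 = True.
  (¬v_2 ∨ ¬v_3 ∨ ¬v_4) forces v_3 = False.
  Clause (¬v_2 ∨ v_3) is falsified — contradiction.
Case v_2 = False:
  (¬v_1) forces v_1 = False.
  (v_1 ∨ v_6) forces v_6 = True.
  (v_2 ∨ ¬v_5 ∨ ¬v_6) forces v_5 = False.
  Clause (v_2 ∨ v_5) is falsified — contradiction.
Both cases fail, so the formula is unsatisfiable.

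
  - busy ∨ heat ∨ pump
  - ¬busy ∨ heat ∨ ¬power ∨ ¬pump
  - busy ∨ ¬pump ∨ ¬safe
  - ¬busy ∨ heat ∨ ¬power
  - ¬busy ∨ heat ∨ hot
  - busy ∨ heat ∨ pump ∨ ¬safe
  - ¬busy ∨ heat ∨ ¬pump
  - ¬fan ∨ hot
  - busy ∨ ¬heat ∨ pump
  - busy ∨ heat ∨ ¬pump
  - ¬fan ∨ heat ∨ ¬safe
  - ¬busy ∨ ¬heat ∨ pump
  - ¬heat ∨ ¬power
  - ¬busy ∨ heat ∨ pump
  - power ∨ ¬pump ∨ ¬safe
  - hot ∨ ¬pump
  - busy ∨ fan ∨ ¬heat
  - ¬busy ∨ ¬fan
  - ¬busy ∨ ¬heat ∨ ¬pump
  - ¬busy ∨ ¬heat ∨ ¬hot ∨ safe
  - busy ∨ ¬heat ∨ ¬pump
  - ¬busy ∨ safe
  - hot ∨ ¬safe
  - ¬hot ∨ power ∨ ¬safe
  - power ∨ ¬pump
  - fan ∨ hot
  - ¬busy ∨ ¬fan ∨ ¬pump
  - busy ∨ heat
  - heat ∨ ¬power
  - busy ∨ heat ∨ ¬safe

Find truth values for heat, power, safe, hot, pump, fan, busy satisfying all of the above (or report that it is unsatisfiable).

Unsatisfiable

Case safe = True:
  (hot ∨ ¬safe) forces hot = True.
  (¬hot ∨ power ∨ ¬safe) forces power = True.
  (¬heat ∨ ¬power) forces heat = False.
  Clause (heat ∨ ¬power) is falsified — contradiction.
Case safe = False:
  (¬busy ∨ safe) forces busy = False.
  (busy ∨ heat) forces heat = True.
  (busy ∨ ¬heat ∨ pump) forces pump = True.
  Clause (busy ∨ ¬heat ∨ ¬pump) is falsified — contradiction.
Both cases fail, so the formula is unsatisfiable.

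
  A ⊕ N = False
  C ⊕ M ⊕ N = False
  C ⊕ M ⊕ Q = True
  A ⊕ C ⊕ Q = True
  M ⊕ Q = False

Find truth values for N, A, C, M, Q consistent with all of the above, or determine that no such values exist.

The formula is unsatisfiable.

Adding constraints 1, 2, 4, 5 mod 2: every variable appears an even number of times on the left, so the left side is 0.
But the right sides sum to 1 (mod 2). 0 ≠ 1 — the system is inconsistent.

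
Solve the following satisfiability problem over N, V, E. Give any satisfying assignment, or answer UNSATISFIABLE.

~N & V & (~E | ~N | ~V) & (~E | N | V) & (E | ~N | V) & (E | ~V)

Unit clause (~N) forces N = False.
Unit clause (V) forces V = True.
In (E | ~V) only E is left, so E = True.
Check each clause:
  (~N): ~N holds.
  (V): V holds.
  (~E | ~N | ~V): ~N holds.
  (~E | N | V): V holds.
  (E | ~N | V): E holds.
  (E | ~V): E holds.
All clauses satisfied.

N: False, V: True, E: True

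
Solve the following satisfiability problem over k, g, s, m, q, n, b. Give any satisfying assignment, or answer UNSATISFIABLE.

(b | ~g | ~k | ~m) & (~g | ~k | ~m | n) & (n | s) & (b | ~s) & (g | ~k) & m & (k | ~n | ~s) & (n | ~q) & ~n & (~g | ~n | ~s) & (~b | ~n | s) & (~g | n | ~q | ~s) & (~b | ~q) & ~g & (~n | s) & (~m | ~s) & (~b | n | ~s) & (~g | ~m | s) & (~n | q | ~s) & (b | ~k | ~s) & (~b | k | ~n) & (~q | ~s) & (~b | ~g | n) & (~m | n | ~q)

UNSATISFIABLE

Case m = True:
  (~n) forces n = False.
  (n | s) forces s = True.
  Clause (~m | ~s) is falsified — contradiction.
Case m = False:
  Clause (m) is falsified — contradiction.
Both cases fail, so the formula is unsatisfiable.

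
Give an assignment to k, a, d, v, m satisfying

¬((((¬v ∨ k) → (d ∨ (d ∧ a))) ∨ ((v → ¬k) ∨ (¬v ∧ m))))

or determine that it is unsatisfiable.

k = True, a = False, d = False, v = True, m = False

  ¬((((¬v ∨ k) → (d ∨ (d ∧ a))) ∨ ((v → ¬k) ∨ (¬v ∧ m)))) = True
    ((¬v ∨ k) → (d ∨ (d ∧ a))) ∨ ((v → ¬k) ∨ (¬v ∧ m)) = False
      (¬v ∨ k) → (d ∨ (d ∧ a)) = False
        ¬v ∨ k = True
          ¬v = False
        d ∨ (d ∧ a) = False
          d ∧ a = False
      (v → ¬k) ∨ (¬v ∧ m) = False
        v → ¬k = False
          ¬k = False
        ¬v ∧ m = False
          ¬v = False
The formula evaluates to True.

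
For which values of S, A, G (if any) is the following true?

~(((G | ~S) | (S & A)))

S = True, A = False, G = False

  ~(((G | ~S) | (S & A))) = True
    (G | ~S) | (S & A) = False
      G | ~S = False
        ~S = False
      S & A = False
The formula evaluates to True.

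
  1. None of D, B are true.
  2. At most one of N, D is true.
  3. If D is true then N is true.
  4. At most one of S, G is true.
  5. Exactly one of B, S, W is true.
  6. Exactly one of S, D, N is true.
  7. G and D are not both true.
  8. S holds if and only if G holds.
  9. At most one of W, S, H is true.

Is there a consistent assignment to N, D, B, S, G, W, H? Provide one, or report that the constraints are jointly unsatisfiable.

N = True; D = False; B = False; S = False; G = False; W = True; H = False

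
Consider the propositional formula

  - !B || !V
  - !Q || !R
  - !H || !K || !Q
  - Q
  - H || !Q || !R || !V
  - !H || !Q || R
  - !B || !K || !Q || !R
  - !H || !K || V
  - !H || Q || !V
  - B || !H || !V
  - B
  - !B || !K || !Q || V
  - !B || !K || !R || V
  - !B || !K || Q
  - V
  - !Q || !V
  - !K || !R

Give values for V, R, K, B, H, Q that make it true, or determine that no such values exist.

Case V = True:
  (!B || !V) forces B = False.
  Clause (B) is falsified — contradiction.
Case V = False:
  Clause (V) is falsified — contradiction.
Both cases fail, so the formula is unsatisfiable.

Unsatisfiable — no assignment works.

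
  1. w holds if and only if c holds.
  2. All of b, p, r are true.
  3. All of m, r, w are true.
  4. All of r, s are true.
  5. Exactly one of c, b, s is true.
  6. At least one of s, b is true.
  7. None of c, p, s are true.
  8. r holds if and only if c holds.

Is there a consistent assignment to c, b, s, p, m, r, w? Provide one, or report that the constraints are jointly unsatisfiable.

UNSATISFIABLE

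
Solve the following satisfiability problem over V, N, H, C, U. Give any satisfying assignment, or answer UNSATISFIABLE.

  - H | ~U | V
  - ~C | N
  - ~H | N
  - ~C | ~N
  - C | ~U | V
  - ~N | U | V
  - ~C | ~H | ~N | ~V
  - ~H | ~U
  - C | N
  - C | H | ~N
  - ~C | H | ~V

Set V = True.
Try N = False:
  (~C | N) forces C = False.
  clause (C | N) is falsified — backtrack.
So N = True.
  then (~C | ~N) forces C = False.
  then (C | H | ~N) forces H = True.
  then (~H | ~U) forces U = False.
All clauses satisfied.

V = True; N = True; H = True; C = False; U = False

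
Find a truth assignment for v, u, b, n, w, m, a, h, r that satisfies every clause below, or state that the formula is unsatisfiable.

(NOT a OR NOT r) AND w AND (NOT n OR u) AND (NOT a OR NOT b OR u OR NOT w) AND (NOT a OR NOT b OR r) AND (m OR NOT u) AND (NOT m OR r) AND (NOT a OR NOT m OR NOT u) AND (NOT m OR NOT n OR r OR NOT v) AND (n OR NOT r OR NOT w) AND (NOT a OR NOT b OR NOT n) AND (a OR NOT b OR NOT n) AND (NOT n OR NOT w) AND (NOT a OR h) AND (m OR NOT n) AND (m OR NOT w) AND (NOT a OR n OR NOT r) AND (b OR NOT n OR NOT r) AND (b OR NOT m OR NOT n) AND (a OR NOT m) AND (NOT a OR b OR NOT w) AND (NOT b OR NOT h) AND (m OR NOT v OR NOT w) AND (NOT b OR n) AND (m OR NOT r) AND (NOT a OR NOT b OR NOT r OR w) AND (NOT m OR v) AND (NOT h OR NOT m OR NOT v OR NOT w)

Unsatisfiable

Case w = True:
  (NOT n OR NOT w) forces n = False.
  (n OR NOT r OR NOT w) forces r = False.
  (NOT m OR r) forces m = False.
  Clause (m OR NOT w) is falsified — contradiction.
Case w = False:
  Clause (w) is falsified — contradiction.
Both cases fail, so the formula is unsatisfiable.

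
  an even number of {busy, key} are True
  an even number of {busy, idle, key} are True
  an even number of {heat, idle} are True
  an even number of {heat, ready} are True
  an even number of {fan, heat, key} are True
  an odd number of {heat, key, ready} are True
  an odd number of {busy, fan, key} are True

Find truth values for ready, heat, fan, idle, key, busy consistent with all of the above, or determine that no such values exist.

ready: False; heat: False; fan: True; idle: False; key: True; busy: True

{busy, key}: 2 true → even ✓
{busy, idle, key}: 2 true → even ✓
{heat, idle}: 0 true → even ✓
{heat, ready}: 0 true → even ✓
{fan, heat, key}: 2 true → even ✓
{heat, key, ready}: 1 true → odd ✓
{busy, fan, key}: 3 true → odd ✓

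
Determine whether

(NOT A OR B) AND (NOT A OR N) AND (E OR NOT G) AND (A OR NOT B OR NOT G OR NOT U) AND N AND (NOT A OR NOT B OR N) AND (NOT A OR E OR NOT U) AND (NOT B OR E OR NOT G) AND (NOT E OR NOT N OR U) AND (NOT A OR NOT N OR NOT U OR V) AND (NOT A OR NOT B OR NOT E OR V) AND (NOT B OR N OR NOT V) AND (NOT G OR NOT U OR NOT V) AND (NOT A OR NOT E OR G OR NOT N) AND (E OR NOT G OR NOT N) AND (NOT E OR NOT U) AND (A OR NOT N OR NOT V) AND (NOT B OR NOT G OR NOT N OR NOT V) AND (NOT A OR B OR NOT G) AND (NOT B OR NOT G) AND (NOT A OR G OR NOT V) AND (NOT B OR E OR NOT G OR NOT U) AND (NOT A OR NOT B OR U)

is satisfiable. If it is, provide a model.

A = False, B = True, N = True, E = False, V = False, G = False, U = False

Unit clause (N) forces N = True.
Try A = True:
  (NOT A OR B) forces B = True.
  (NOT B OR NOT G) forces G = False.
  (NOT A OR NOT E OR G OR NOT N) forces E = False.
  (NOT A OR E OR NOT U) forces U = False.
  clause (NOT A OR NOT B OR U) is falsified — backtrack.
So A = False.
  then (A OR NOT N OR NOT V) forces V = False.
Set B = True.
  then (NOT B OR NOT G) forces G = False.
Set E = False.
Set U = False.
All clauses satisfied.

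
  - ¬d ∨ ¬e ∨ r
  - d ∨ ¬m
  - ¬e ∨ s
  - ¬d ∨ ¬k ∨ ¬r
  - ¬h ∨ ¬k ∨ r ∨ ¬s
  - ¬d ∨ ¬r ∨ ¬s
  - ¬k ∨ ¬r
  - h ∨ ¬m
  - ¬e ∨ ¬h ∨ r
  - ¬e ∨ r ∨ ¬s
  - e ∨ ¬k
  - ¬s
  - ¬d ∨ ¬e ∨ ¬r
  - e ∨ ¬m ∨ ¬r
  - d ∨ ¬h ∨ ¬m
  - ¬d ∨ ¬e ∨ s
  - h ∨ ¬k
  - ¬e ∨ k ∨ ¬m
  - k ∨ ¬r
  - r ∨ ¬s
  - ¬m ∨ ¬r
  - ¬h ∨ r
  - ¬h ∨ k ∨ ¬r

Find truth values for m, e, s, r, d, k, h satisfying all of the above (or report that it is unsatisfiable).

Unit clause (¬s) forces s = False.
In (¬e ∨ s) only ¬e is left, so e = False.
In (e ∨ ¬k) only ¬k is left, so k = False.
In (k ∨ ¬r) only ¬r is left, so r = False.
In (¬h ∨ r) only ¬h is left, so h = False.
In (h ∨ ¬m) only ¬m is left, so m = False.
Set d = True.
All clauses satisfied.

m = False, e = False, s = False, r = False, d = True, k = False, h = False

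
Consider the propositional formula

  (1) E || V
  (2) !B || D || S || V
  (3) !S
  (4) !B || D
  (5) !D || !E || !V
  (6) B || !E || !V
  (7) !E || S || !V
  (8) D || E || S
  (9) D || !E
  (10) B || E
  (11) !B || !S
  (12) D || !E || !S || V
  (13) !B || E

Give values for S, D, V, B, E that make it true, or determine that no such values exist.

S: False, D: True, V: False, B: True, E: True

Unit clause (!S) forces S = False.
Try D = False:
  (!B || D) forces B = False.
  (D || E || S) forces E = True.
  clause (D || !E) is falsified — backtrack.
So D = True.
Set V = False.
  then (E || V) forces E = True.
Set B = True.
All clauses satisfied.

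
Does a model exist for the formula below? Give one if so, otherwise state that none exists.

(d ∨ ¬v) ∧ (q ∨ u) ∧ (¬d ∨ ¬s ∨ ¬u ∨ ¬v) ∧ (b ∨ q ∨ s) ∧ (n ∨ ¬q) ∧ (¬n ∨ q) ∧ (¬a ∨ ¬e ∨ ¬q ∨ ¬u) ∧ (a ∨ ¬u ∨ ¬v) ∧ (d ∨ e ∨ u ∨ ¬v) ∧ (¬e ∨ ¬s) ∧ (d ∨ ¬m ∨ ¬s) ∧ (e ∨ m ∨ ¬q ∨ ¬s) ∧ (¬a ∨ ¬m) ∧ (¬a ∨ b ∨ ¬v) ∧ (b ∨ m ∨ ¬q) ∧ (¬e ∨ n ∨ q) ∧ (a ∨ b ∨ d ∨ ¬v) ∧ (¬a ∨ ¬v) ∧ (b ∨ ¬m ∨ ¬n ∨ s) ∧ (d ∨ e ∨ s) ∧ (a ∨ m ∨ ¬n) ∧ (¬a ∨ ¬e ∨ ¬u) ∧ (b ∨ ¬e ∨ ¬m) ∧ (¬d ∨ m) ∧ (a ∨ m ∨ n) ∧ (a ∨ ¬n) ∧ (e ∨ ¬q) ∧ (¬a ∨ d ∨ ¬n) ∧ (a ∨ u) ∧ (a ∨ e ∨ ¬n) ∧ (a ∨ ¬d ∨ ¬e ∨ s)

q: False, e: False, a: False, s: True, m: True, v: False, n: False, d: True, b: True, u: True

Set q = False.
  then (q ∨ u) forces u = True.
  then (¬n ∨ q) forces n = False.
  then (¬e ∨ n ∨ q) forces e = False.
Set a = False.
  then (a ∨ ¬u ∨ ¬v) forces v = False.
  then (a ∨ m ∨ n) forces m = True.
Set s = True.
  then (d ∨ ¬m ∨ ¬s) forces d = True.
Set b = True.
All clauses satisfied.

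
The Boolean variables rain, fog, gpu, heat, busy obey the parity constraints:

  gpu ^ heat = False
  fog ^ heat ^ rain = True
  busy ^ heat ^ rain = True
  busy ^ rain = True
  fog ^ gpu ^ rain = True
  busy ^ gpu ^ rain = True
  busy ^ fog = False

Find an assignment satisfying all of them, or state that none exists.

rain = False, fog = True, gpu = False, heat = False, busy = True

gpu ^ heat = F ^ F = False ✓
fog ^ heat ^ rain = T ^ F ^ F = True ✓
busy ^ heat ^ rain = T ^ F ^ F = True ✓
busy ^ rain = T ^ F = True ✓
fog ^ gpu ^ rain = T ^ F ^ F = True ✓
busy ^ gpu ^ rain = T ^ F ^ F = True ✓
busy ^ fog = T ^ T = False ✓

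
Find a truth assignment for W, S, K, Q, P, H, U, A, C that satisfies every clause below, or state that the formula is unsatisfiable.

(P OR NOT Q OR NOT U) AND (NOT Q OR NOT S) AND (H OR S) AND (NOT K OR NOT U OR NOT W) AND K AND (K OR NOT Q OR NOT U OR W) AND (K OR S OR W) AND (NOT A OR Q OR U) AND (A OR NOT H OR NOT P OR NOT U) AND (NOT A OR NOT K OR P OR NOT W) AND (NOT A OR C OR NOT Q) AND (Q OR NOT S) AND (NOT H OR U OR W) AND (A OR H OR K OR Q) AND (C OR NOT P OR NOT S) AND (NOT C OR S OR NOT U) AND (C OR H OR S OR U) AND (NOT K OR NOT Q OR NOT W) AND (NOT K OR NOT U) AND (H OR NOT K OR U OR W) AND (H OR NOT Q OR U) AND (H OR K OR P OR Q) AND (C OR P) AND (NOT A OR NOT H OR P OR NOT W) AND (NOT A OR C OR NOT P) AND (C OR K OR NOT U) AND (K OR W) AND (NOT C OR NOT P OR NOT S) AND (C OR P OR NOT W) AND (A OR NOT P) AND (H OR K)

Unit clause (K) forces K = True.
In (NOT K OR NOT U) only NOT U is left, so U = False.
Set W = True.
  then (NOT K OR NOT Q OR NOT W) forces Q = False.
  then (NOT A OR Q OR U) forces A = False.
  then (Q OR NOT S) forces S = False.
  then (A OR NOT P) forces P = False.
  then (H OR S) forces H = True.
  then (C OR P) forces C = True.
All clauses satisfied.

W = True, S = False, K = True, Q = False, P = False, H = True, U = False, A = False, C = True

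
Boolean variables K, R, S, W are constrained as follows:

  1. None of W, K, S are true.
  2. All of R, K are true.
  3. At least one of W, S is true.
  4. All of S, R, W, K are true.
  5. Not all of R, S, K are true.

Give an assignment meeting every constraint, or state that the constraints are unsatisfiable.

UNSATISFIABLE

Case K = True:
  Constraint (1) is violated (K=T) — contradiction.
Case K = False:
  Constraint (2) is violated (K=F) — contradiction.
Both cases fail — unsatisfiable.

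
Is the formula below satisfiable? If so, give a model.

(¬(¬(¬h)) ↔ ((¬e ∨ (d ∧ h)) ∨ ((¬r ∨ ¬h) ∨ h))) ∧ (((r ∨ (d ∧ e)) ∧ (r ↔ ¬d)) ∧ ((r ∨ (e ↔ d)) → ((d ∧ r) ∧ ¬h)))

Case h = True: the conjunct ¬(¬(¬h)) ↔ ((¬e ∨ (d ∧ h)) ∨ ((¬r ∨ ¬h) ∨ h)) becomes ¬True ↔ ((¬e ∨ d) ∨ True) = False.
Case h = False: the formula simplifies to ((r ∨ (d ∧ e)) ∧ (r ↔ ¬d)) ∧ ((r ∨ (e ↔ d)) → (d ∧ r)).
  r = True: simplifies to ¬d ∧ d.
    d = True: the conjunct ¬d is False.
    d = False: the conjunct d is False.
  r = False: simplifies to ((d ∧ e) ∧ d) ∧ ¬((e ↔ d)).
    d = True: simplifies to e ∧ ¬e.
      e = True: the conjunct ¬e is False.
      e = False: the conjunct e is False.
    d = False: the conjunct d is False.
Both cases fail — unsatisfiable.

No satisfying assignment exists.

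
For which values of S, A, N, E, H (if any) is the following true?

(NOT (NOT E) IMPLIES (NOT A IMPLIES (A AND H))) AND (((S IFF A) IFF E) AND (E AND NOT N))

S = True, A = True, N = False, E = True, H = True

  NOT (NOT E) IMPLIES (NOT A IMPLIES (A AND H)) = True
    NOT (NOT E) = True
      NOT E = False
    NOT A IMPLIES (A AND H) = True
      NOT A = False
      A AND H = True
  ((S IFF A) IFF E) AND (E AND NOT N) = True
    (S IFF A) IFF E = True
      S IFF A = True
    E AND NOT N = True
      NOT N = True
Both conjuncts True, so the formula holds.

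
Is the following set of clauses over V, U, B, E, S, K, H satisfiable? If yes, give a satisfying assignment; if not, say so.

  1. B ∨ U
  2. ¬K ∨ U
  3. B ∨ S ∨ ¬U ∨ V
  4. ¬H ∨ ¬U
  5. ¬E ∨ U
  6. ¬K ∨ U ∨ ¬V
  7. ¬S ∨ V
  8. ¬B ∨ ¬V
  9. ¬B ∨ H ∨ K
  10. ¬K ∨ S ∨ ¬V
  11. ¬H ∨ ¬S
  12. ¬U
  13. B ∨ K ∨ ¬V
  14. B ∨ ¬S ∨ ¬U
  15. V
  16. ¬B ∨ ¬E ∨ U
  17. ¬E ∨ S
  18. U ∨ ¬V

UNSATISFIABLE

Case V = True:
  (¬B ∨ ¬V) forces B = False.
  (B ∨ U) forces U = True.
  Clause (¬U) is falsified — contradiction.
Case V = False:
  Clause (V) is falsified — contradiction.
Both cases fail, so the formula is unsatisfiable.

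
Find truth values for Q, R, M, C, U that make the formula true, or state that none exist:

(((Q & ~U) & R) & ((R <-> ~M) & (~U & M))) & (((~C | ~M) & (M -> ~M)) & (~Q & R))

The formula is unsatisfiable.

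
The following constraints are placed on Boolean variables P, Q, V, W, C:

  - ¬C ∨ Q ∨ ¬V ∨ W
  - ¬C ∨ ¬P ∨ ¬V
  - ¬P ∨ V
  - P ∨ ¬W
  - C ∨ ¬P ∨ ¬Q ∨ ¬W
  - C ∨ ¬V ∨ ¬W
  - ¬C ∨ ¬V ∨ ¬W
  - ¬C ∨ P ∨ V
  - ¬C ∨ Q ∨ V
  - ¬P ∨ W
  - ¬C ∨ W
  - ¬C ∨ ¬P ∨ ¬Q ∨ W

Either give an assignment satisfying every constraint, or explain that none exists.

Try P = True:
  (¬P ∨ V) forces V = True.
  (¬C ∨ ¬P ∨ ¬V) forces C = False.
  (C ∨ ¬V ∨ ¬W) forces W = False.
  clause (¬P ∨ W) is falsified — backtrack.
So P = False.
  then (P ∨ ¬W) forces W = False.
  then (¬C ∨ W) forces C = False.
Set Q = False.
Set V = True.
All clauses satisfied.

P = False, Q = False, V = True, W = False, C = False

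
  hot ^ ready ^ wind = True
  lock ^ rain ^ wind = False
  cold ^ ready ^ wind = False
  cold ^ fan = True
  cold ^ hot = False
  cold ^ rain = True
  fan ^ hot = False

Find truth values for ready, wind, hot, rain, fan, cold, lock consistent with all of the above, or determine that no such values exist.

No satisfying assignment exists.

Adding constraints 1, 3, 5 mod 2: every variable appears an even number of times on the left, so the left side is 0.
But the right sides sum to 1 (mod 2). 0 ≠ 1 — the system is inconsistent.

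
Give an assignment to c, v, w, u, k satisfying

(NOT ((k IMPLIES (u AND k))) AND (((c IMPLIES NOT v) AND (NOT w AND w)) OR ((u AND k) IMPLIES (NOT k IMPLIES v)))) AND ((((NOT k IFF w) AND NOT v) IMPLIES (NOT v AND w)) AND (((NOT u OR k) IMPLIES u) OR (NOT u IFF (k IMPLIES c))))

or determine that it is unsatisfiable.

c = True, v = False, w = True, u = False, k = True

  NOT ((k IMPLIES (u AND k))) AND (((c IMPLIES NOT v) AND (NOT w AND w)) OR ((u AND k) IMPLIES (NOT k IMPLIES v))) = True
    NOT ((k IMPLIES (u AND k))) = True
      k IMPLIES (u AND k) = False
        u AND k = False
    ((c IMPLIES NOT v) AND (NOT w AND w)) OR ((u AND k) IMPLIES (NOT k IMPLIES v)) = True
      (c IMPLIES NOT v) AND (NOT w AND w) = False
        c IMPLIES NOT v = True
          NOT v = True
        NOT w AND w = False
          NOT w = False
      (u AND k) IMPLIES (NOT k IMPLIES v) = True
        u AND k = False
        NOT k IMPLIES v = True
          NOT k = False
  (((NOT k IFF w) AND NOT v) IMPLIES (NOT v AND w)) AND (((NOT u OR k) IMPLIES u) OR (NOT u IFF (k IMPLIES c))) = True
    ((NOT k IFF w) AND NOT v) IMPLIES (NOT v AND w) = True
      (NOT k IFF w) AND NOT v = False
        NOT k IFF w = False
          NOT k = False
        NOT v = True
      NOT v AND w = True
        NOT v = True
    ((NOT u OR k) IMPLIES u) OR (NOT u IFF (k IMPLIES c)) = True
      (NOT u OR k) IMPLIES u = False
        NOT u OR k = True
          NOT u = True
      NOT u IFF (k IMPLIES c) = True
        NOT u = True
        k IMPLIES c = True
Both conjuncts True, so the formula holds.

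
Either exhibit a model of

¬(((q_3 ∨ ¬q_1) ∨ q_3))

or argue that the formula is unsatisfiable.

q_1 = True, q_3 = False

  ¬(((q_3 ∨ ¬q_1) ∨ q_3)) = True
    (q_3 ∨ ¬q_1) ∨ q_3 = False
      q_3 ∨ ¬q_1 = False
        ¬q_1 = False
The formula evaluates to True.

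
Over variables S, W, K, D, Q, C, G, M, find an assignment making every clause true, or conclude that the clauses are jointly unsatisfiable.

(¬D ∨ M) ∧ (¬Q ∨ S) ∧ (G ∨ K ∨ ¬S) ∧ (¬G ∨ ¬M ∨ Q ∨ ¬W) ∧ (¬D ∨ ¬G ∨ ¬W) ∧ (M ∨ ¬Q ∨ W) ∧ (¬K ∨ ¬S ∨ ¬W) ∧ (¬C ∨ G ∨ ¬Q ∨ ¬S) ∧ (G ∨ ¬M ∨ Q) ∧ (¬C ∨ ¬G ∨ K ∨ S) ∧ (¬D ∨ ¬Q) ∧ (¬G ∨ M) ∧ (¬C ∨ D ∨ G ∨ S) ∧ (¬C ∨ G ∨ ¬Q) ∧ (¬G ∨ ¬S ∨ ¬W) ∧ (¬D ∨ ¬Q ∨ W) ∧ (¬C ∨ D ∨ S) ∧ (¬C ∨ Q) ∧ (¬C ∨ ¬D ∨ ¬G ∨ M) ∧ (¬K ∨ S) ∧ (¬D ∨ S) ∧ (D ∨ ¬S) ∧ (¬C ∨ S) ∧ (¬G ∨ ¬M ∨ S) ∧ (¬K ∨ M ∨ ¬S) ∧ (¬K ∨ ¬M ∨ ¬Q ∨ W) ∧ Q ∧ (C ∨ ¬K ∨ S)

Case Q = True:
  (¬Q ∨ S) forces S = True.
  (¬D ∨ ¬Q) forces D = False.
  Clause (D ∨ ¬S) is falsified — contradiction.
Case Q = False:
  Clause (Q) is falsified — contradiction.
Both cases fail, so the formula is unsatisfiable.

No satisfying assignment exists.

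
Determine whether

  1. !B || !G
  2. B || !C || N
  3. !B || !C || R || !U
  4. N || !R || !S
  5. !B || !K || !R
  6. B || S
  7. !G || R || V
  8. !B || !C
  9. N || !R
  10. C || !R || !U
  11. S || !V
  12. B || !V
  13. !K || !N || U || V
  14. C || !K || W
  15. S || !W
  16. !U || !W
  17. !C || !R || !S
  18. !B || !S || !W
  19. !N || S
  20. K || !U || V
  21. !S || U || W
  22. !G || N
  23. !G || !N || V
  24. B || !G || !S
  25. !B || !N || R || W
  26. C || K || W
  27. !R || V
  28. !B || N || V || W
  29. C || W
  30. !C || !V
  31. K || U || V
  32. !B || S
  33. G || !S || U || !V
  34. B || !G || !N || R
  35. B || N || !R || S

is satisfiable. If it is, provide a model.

Set K = True.
Set V = False.
  then (!R || V) forces R = False.
  then (!G || R || V) forces G = False.
Set W = True.
  then (S || !W) forces S = True.
  then (!U || !W) forces U = False.
  then (!B || !S || !W) forces B = False.
  then (!K || !N || U || V) forces N = False.
  then (B || !C || N) forces C = False.
All clauses satisfied.

K = True, V = False, G = False, W = True, U = False, R = False, S = True, N = False, B = False, C = False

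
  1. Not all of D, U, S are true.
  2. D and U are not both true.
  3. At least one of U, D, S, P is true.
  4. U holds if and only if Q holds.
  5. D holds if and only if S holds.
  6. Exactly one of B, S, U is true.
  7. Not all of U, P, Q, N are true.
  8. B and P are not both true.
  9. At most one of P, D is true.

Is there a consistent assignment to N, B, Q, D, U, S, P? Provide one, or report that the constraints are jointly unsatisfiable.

N=T, B=F, Q=T, D=F, U=T, S=F, P=F

  (1) {D, U, S}: 1/3 true — not all ✓
  (2) D=F, U=T — not both ✓
  (3) {U, D, S, P}: 1 true — at least one ✓
  (4) U=T, Q=T — same ✓
  (5) D=F, S=F — same ✓
  (6) {B, S, U}: 1 true — exactly one ✓
  (7) {U, P, Q, N}: 3/4 true — not all ✓
  (8) B=F, P=F — not both ✓
  (9) {P, D}: 0 true — at most one ✓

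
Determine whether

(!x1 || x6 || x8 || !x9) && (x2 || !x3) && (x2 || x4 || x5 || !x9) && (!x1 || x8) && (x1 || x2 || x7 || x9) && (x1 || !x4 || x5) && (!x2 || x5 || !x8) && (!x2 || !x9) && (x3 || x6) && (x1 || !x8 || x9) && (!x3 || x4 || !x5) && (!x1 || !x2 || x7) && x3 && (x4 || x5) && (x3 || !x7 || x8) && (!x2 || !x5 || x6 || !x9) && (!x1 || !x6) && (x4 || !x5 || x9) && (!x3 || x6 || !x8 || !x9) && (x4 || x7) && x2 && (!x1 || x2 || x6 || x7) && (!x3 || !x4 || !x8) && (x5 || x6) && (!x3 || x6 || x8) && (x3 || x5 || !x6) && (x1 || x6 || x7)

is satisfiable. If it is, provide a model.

Unit clause (x3) forces x3 = True.
Unit clause (x2) forces x2 = True.
In (!x2 || !x9) only !x9 is left, so x9 = False.
Set x1 = False.
  then (x1 || !x8 || x9) forces x8 = False.
  then (!x3 || x6 || x8) forces x6 = True.
Try x4 = False:
  (!x3 || x4 || !x5) forces x5 = False.
  clause (x4 || x5) is falsified — backtrack.
So x4 = True.
  then (x1 || !x4 || x5) forces x5 = True.
Set x7 = False.
All clauses satisfied.

x1 = False, x2 = True, x3 = True, x4 = True, x5 = True, x6 = True, x7 = False, x8 = False, x9 = False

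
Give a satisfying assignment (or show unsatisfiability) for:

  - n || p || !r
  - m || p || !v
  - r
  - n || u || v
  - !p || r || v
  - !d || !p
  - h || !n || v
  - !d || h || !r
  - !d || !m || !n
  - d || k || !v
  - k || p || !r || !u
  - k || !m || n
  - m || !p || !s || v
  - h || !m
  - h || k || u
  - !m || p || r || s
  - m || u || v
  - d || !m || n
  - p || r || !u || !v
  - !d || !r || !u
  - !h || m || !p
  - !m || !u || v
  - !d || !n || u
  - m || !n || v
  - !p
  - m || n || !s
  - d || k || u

u=T, r=T, k=T, v=T, m=T, d=F, h=T, p=F, s=F, n=T

Unit clause (r) forces r = True.
Unit clause (!p) forces p = False.
In (n || p || !r) only n is left, so n = True.
Set u = True.
  then (k || p || !r || !u) forces k = True.
  then (!d || !r || !u) forces d = False.
Try v = False:
  (h || !n || v) forces h = True.
  (!m || !u || v) forces m = False.
  clause (m || !n || v) is falsified — backtrack.
So v = True.
  then (m || p || !v) forces m = True.
  then (h || !m) forces h = True.
Set s = False.
All clauses satisfied.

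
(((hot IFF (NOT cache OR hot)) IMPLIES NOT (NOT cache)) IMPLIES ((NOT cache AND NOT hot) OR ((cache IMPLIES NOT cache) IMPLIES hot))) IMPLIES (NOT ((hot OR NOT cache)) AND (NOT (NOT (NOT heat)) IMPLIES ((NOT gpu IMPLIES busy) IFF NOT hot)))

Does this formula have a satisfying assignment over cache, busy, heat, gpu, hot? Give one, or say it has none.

cache: True, busy: False, heat: False, gpu: True, hot: False

  (((hot IFF (NOT cache OR hot)) IMPLIES NOT (NOT cache)) IMPLIES ((NOT cache AND NOT hot) OR ((cache IMPLIES NOT cache) IMPLIES hot))) IMPLIES (NOT ((hot OR NOT cache)) AND (NOT (NOT (NOT heat)) IMPLIES ((NOT gpu IMPLIES busy) IFF NOT hot))) = True
    ((hot IFF (NOT cache OR hot)) IMPLIES NOT (NOT cache)) IMPLIES ((NOT cache AND NOT hot) OR ((cache IMPLIES NOT cache) IMPLIES hot)) = True
      (hot IFF (NOT cache OR hot)) IMPLIES NOT (NOT cache) = True
        hot IFF (NOT cache OR hot) = True
          NOT cache OR hot = False
            NOT cache = False
        NOT (NOT cache) = True
          NOT cache = False
      (NOT cache AND NOT hot) OR ((cache IMPLIES NOT cache) IMPLIES hot) = True
        NOT cache AND NOT hot = False
          NOT cache = False
          NOT hot = True
        (cache IMPLIES NOT cache) IMPLIES hot = True
          cache IMPLIES NOT cache = False
            NOT cache = False
    NOT ((hot OR NOT cache)) AND (NOT (NOT (NOT heat)) IMPLIES ((NOT gpu IMPLIES busy) IFF NOT hot)) = True
      NOT ((hot OR NOT cache)) = True
        hot OR NOT cache = False
          NOT cache = False
      NOT (NOT (NOT heat)) IMPLIES ((NOT gpu IMPLIES busy) IFF NOT hot) = True
        NOT (NOT (NOT heat)) = True
          NOT (NOT heat) = False
            NOT heat = True
        (NOT gpu IMPLIES busy) IFF NOT hot = True
          NOT gpu IMPLIES busy = True
            NOT gpu = False
          NOT hot = True
The formula evaluates to True.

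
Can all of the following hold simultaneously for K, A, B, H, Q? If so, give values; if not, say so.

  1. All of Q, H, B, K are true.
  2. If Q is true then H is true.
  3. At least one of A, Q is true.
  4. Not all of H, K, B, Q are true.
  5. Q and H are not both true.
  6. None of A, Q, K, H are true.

No satisfying assignment exists.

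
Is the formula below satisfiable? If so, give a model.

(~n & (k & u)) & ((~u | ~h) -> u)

u = True; k = True; n = False; h = False

  ~n & (k & u) = True
    ~n = True
    k & u = True
  (~u | ~h) -> u = True
    ~u | ~h = True
      ~u = False
      ~h = True
Both conjuncts True, so the formula holds.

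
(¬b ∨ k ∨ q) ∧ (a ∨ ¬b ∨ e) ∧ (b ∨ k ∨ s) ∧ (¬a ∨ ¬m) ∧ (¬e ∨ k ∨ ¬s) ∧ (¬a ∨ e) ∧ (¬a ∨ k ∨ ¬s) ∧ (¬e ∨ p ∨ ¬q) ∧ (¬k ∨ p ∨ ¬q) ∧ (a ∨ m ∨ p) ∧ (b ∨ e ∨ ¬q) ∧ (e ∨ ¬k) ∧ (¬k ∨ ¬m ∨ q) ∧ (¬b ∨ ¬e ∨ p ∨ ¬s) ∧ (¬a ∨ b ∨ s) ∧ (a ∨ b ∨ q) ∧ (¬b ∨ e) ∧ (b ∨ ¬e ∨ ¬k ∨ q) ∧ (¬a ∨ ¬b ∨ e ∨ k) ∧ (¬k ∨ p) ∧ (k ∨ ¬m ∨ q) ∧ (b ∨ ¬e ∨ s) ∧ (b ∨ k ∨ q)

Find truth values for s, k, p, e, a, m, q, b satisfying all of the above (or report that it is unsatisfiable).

s = True; k = True; p = True; e = True; a = False; m = False; q = False; b = True

Set s = True.
Set k = True.
  then (e ∨ ¬k) forces e = True.
  then (¬k ∨ p) forces p = True.
Set a = False.
Set m = False.
Set q = False.
  then (a ∨ b ∨ q) forces b = True.
All clauses satisfied.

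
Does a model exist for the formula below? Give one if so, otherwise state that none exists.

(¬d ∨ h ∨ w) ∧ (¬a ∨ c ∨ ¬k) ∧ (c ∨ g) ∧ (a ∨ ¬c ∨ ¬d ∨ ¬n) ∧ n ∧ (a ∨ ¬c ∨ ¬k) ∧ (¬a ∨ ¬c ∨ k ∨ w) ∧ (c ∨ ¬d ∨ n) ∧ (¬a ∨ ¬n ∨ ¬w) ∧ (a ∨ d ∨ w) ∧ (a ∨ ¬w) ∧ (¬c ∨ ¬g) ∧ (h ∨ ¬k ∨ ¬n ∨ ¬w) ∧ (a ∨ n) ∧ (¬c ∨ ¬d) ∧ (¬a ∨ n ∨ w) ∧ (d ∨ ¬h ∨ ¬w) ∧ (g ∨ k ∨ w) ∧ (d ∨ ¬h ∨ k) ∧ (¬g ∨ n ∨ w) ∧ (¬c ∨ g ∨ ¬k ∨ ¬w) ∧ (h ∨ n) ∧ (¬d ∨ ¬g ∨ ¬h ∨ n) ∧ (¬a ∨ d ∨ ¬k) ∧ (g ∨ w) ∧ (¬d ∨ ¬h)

Unit clause (n) forces n = True.
Set w = False.
  then (g ∨ w) forces g = True.
  then (¬c ∨ ¬g) forces c = False.
Try k = True:
  (¬a ∨ c ∨ ¬k) forces a = False.
  (a ∨ d ∨ w) forces d = True.
  (¬d ∨ h ∨ w) forces h = True.
  clause (¬d ∨ ¬h) is falsified — backtrack.
So k = False.
Try a = False:
  (a ∨ d ∨ w) forces d = True.
  (¬d ∨ h ∨ w) forces h = True.
  clause (¬d ∨ ¬h) is falsified — backtrack.
So a = True.
Set d = False.
  then (d ∨ ¬h ∨ k) forces h = False.
All clauses satisfied.

w: False; c: False; k: False; n: True; a: True; g: True; d: False; h: False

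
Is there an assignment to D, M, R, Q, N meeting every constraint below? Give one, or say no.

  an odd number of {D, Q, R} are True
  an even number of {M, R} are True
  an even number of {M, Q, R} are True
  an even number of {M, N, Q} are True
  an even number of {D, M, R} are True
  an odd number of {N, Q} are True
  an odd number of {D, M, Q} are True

D: False; M: True; R: True; Q: False; N: True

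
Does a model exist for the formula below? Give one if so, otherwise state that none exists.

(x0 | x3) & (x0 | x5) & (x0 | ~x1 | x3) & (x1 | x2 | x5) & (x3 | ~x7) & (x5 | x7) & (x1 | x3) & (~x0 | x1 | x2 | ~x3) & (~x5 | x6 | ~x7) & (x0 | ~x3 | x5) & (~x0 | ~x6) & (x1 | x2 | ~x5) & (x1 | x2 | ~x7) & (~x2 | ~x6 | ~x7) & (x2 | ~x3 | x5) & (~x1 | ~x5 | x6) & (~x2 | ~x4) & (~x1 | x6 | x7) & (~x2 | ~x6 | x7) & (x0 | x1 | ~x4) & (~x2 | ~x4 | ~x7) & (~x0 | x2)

x0: False; x1: False; x2: True; x3: True; x4: False; x5: True; x6: False; x7: False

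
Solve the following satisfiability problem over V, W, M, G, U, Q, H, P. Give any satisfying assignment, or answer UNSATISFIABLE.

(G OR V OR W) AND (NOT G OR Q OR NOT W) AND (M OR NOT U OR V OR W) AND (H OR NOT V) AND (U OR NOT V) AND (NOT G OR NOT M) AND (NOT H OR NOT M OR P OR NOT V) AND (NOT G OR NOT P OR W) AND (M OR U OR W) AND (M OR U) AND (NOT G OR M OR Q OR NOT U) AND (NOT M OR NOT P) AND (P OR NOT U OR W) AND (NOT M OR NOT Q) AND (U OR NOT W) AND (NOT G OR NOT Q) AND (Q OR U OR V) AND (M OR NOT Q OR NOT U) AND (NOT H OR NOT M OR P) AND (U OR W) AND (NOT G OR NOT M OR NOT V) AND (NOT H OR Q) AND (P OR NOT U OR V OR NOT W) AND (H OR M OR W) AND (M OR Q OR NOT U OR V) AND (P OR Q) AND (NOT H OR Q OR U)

Unsatisfiable — no assignment works.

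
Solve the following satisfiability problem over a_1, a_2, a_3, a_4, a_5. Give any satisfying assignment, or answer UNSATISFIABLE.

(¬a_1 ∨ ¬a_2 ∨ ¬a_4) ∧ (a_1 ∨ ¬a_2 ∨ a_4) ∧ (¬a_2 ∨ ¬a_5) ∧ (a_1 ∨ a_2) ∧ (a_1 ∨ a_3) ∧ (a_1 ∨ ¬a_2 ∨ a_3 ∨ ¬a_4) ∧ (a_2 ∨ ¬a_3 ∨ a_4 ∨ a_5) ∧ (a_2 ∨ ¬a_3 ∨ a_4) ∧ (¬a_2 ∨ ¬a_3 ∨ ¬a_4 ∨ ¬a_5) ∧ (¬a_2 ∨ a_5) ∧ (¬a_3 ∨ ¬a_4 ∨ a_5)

Try a_1 = False:
  (a_1 ∨ a_2) forces a_2 = True.
  (a_1 ∨ ¬a_2 ∨ a_4) forces a_4 = True.
  (¬a_2 ∨ ¬a_5) forces a_5 = False.
  clause (¬a_2 ∨ a_5) is falsified — backtrack.
So a_1 = True.
Try a_2 = True:
  (¬a_1 ∨ ¬a_2 ∨ ¬a_4) forces a_4 = False.
  (¬a_2 ∨ ¬a_5) forces a_5 = False.
  clause (¬a_2 ∨ a_5) is falsified — backtrack.
So a_2 = False.
Set a_3 = False.
Set a_4 = False.
Set a_5 = True.
All clauses satisfied.

a_1 = True, a_2 = False, a_3 = False, a_4 = False, a_5 = True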